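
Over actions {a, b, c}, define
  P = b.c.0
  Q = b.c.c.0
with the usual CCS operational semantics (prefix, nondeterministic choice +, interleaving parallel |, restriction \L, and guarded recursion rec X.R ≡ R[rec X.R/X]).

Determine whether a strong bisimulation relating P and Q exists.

not bisimilar

P's transition system — 3 states:
  s0 = b.c.0 | —b→ s1
  s1 = c.0 | —c→ s2
  s2 = 0 | (no moves)
Q's transition system — 4 states:
  t0 = b.c.c.0 | —b→ t1
  t1 = c.c.0 | —c→ t2
  t2 = c.0 | —c→ t3
  t3 = 0 | (no moves)
Bisimilarity quotient blocks:
  B0 = {s0}
  B1 = {s1, t2}
  B2 = {s2, t3}
  B3 = {t0}
  B4 = {t1}
s0 ∈ B0, t0 ∈ B3 → different blocks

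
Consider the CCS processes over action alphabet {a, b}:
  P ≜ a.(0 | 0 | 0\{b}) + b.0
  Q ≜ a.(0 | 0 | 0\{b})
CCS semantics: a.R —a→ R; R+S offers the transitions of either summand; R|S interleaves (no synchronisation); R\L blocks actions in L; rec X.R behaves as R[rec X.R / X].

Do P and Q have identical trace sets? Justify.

LTS(P): 3 reachable states
  p0 = a.(0 | 0 | 0\{b}) + b.0 ⊢ --a--▸ p1, --b--▸ p2
  p1 = 0 | 0 | 0\{b} ⊢ ·
  p2 = 0 ⊢ ·
LTS(Q): 2 reachable states
  q0 = a.(0 | 0 | 0\{b}) ⊢ --a--▸ q1
  q1 = 0 | 0 | 0\{b} ⊢ ·
Executing b from P (initial set {p0}):
  after b @ step 1: {p2}
  ✓ P
Executing b from Q (initial set {q0}):
  after b @ step 1: ∅ (Q stuck)

trace-distinct — witness ⟨b⟩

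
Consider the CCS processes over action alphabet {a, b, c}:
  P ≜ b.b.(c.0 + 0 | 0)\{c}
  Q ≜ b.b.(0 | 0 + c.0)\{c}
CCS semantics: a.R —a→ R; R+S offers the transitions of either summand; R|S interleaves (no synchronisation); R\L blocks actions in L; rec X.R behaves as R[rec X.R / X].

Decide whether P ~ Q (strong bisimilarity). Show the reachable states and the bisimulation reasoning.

P ~ Q

LTS(P): 3 reachable states
  m0 = b.b.(c.0 + 0 | 0)\{c} → ··b··> m1
  m1 = b.(c.0 + 0 | 0)\{c} → ··b··> m2
  m2 = (c.0 + 0 | 0)\{c} → (no moves)
LTS(Q): 3 reachable states
  n0 = b.b.(0 | 0 + c.0)\{c} → ··b··> n1
  n1 = b.(0 | 0 + c.0)\{c} → ··b··> n2
  n2 = (0 | 0 + c.0)\{c} → (no moves)
Bisimilarity quotient blocks:
  B0 = {m0, n0}
  B1 = {m1, n1}
  B2 = {m2, n2}
m0 ∈ B0, n0 ∈ B0 → same block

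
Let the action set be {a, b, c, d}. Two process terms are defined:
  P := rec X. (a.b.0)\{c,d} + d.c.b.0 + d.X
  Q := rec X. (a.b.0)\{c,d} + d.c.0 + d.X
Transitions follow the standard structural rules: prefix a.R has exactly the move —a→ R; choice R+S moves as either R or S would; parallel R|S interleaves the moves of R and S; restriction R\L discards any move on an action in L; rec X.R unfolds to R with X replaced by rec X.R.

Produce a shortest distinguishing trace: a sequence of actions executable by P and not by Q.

Reachable graph of P (6 states):
  p0 = rec X. (a.b.0)\{c,d} + d.c.b.0 + d.X → -a-> p1, -d-> p0, -d-> p2
  p1 = (b.0)\{c,d} → -b-> p3
  p2 = c.b.0 → -c-> p4
  p3 = 0\{c,d} → ·
  p4 = b.0 → -b-> p5
  p5 = 0 → ·
Reachable graph of Q (5 states):
  q0 = rec X. (a.b.0)\{c,d} + d.c.0 + d.X → -a-> q1, -d-> q0, -d-> q2
  q1 = (b.0)\{c,d} → -b-> q3
  q2 = c.0 → -c-> q4
  q3 = 0\{c,d} → ·
  q4 = 0 → ·
Run σ = ⟨dcb⟩ on P: start {p0}
  step 1 (d): {p0, p2}
  step 2 (c): {p4}
  step 3 (b): {p5}
  ✓ P
Run σ = ⟨dcb⟩ on Q: start {q0}
  step 1 (d): {q0, q2}
  step 2 (c): {q4}
  step 3 (b): ∅ (Q stuck)

dcb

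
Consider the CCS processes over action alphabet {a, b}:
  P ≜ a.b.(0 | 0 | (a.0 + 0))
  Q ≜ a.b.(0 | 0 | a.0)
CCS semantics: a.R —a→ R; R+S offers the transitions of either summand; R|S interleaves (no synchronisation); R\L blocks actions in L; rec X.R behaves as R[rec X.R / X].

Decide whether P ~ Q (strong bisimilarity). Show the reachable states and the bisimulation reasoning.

Reachable graph of P (4 states):
  u0 = a.b.(0 | 0 | (a.0 + 0)) ⊢ --a--▸ u1
  u1 = b.(0 | 0 | (a.0 + 0)) ⊢ --b--▸ u2
  u2 = 0 | 0 | (a.0 + 0) ⊢ --a--▸ u3
  u3 = 0 | 0 | 0 ⊢ ∅
Reachable graph of Q (4 states):
  v0 = a.b.(0 | 0 | a.0) ⊢ --a--▸ v1
  v1 = b.(0 | 0 | a.0) ⊢ --b--▸ v2
  v2 = 0 | 0 | a.0 ⊢ --a--▸ v3
  v3 = 0 | 0 | 0 ⊢ ∅
Bisimilarity quotient blocks:
  B0 = {u0, v0}
  B1 = {u1, v1}
  B2 = {u2, v2}
  B3 = {u3, v3}
u0 ∈ B0, v0 ∈ B0 → same block

P ~ Q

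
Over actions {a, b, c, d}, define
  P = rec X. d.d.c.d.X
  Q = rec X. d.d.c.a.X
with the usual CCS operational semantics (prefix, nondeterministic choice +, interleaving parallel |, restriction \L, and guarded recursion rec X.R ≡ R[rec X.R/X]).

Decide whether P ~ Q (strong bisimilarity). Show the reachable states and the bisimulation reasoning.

NO

LTS(P): 4 reachable states
  u0 = rec X. d.d.c.d.X → --d--▸ u1
  u1 = d.c.d.(rec X. d.d.c.d.X) → --d--▸ u2
  u2 = c.d.(rec X. d.d.c.d.X) → --c--▸ u3
  u3 = d.(rec X. d.d.c.d.X) → --d--▸ u0
LTS(Q): 4 reachable states
  v0 = rec X. d.d.c.a.X → --d--▸ v1
  v1 = d.c.a.(rec X. d.d.c.a.X) → --d--▸ v2
  v2 = c.a.(rec X. d.d.c.a.X) → --c--▸ v3
  v3 = a.(rec X. d.d.c.a.X) → --a--▸ v0
Coarsest stable partition (strong bisimilarity classes):
  B0 = {u0}
  B1 = {u1}
  B2 = {u2}
  B3 = {u3}
  B4 = {v0}
  B5 = {v1}
  B6 = {v2}
  B7 = {v3}
u0 ∈ B0, v0 ∈ B4 → different blocks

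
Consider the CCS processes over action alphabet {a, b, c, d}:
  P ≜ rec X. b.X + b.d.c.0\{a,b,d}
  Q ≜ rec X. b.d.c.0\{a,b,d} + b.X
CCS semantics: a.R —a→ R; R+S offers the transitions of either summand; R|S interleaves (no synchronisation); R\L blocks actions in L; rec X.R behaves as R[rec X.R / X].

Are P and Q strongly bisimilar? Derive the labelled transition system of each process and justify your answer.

P's transition system — 4 states:
  p0 = rec X. b.X + b.d.c.0\{a,b,d} has moves -b-> p0, -b-> p1
  p1 = d.c.0\{a,b,d} has moves -d-> p2
  p2 = c.0\{a,b,d} has moves -c-> p3
  p3 = 0\{a,b,d} has moves deadlocked
Q's transition system — 4 states:
  q0 = rec X. b.d.c.0\{a,b,d} + b.X has moves -b-> q0, -b-> q1
  q1 = d.c.0\{a,b,d} has moves -d-> q2
  q2 = c.0\{a,b,d} has moves -c-> q3
  q3 = 0\{a,b,d} has moves deadlocked
Coarsest stable partition (strong bisimilarity classes):
  B0 = {p0, q0}
  B1 = {p1, q1}
  B2 = {p2, q2}
  B3 = {p3, q3}
p0 ∈ B0, q0 ∈ B0 → same block

bisimilar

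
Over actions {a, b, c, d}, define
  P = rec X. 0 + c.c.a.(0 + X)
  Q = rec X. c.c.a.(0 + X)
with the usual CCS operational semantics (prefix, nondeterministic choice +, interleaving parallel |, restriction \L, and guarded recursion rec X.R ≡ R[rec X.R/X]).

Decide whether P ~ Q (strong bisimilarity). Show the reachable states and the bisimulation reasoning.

LTS(P): 4 reachable states
  s0 = rec X. 0 + c.c.a.(0 + X) has moves -c-> s1
  s1 = c.a.(0 + (rec X. 0 + c.c.a.(0 + X))) has moves -c-> s2
  s2 = a.(0 + (rec X. 0 + c.c.a.(0 + X))) has moves -a-> s3
  s3 = 0 + (rec X. 0 + c.c.a.(0 + X)) has moves -c-> s1
LTS(Q): 4 reachable states
  t0 = rec X. c.c.a.(0 + X) has moves -c-> t1
  t1 = c.a.(0 + (rec X. c.c.a.(0 + X))) has moves -c-> t2
  t2 = a.(0 + (rec X. c.c.a.(0 + X))) has moves -a-> t3
  t3 = 0 + (rec X. c.c.a.(0 + X)) has moves -c-> t1
Bisimilarity quotient blocks:
  B0 = {s0, s3, t0, t3}
  B1 = {s1, t1}
  B2 = {s2, t2}
s0 ∈ B0, t0 ∈ B0 → same block

YES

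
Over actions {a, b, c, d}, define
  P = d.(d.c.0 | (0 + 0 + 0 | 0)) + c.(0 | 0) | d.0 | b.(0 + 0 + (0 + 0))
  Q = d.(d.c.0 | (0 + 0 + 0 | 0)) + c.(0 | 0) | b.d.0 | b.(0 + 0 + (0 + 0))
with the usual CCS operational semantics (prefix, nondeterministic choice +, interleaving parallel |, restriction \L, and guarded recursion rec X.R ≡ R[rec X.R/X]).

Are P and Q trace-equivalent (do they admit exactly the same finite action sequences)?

Reachable graph of P (11 states):
  p0 = d.(d.c.0 | (0 + 0 + 0 | 0)) + c.(0 | 0) | d.0 | b.(0 + 0 + (0 + 0)) :: -b-> p1, -c-> p2, -d-> p3, -d-> p4
  p1 = c.(0 | 0) | d.0 | (0 + 0 + (0 + 0)) :: -c-> p5, -d-> p6
  p2 = 0 | 0 | d.0 | b.(0 + 0 + (0 + 0)) :: -b-> p5, -d-> p7
  p3 = c.(0 | 0) | 0 | b.(0 + 0 + (0 + 0)) :: -b-> p6, -c-> p7
  p4 = d.c.0 | (0 + 0 + 0 | 0) :: -d-> p8
  p5 = 0 | 0 | d.0 | (0 + 0 + (0 + 0)) :: -d-> p9
  p6 = c.(0 | 0) | 0 | (0 + 0 + (0 + 0)) :: -c-> p9
  p7 = 0 | 0 | 0 | b.(0 + 0 + (0 + 0)) :: -b-> p9
  p8 = c.0 | (0 + 0 + 0 | 0) :: -c-> p10
  p9 = 0 | 0 | 0 | (0 + 0 + (0 + 0)) :: ∅
  p10 = 0 | (0 + 0 + 0 | 0) :: ∅
Reachable graph of Q (15 states):
  q0 = d.(d.c.0 | (0 + 0 + 0 | 0)) + c.(0 | 0) | b.d.0 | b.(0 + 0 + (0 + 0)) :: -b-> q1, -b-> q2, -c-> q3, -d-> q4
  q1 = c.(0 | 0) | b.d.0 | (0 + 0 + (0 + 0)) :: -b-> q5, -c-> q6
  q2 = c.(0 | 0) | d.0 | b.(0 + 0 + (0 + 0)) :: -b-> q5, -c-> q7, -d-> q8
  q3 = 0 | 0 | b.d.0 | b.(0 + 0 + (0 + 0)) :: -b-> q6, -b-> q7
  q4 = d.c.0 | (0 + 0 + 0 | 0) :: -d-> q9
  q5 = c.(0 | 0) | d.0 | (0 + 0 + (0 + 0)) :: -c-> q10, -d-> q11
  q6 = 0 | 0 | b.d.0 | (0 + 0 + (0 + 0)) :: -b-> q10
  q7 = 0 | 0 | d.0 | b.(0 + 0 + (0 + 0)) :: -b-> q10, -d-> q12
  q8 = c.(0 | 0) | 0 | b.(0 + 0 + (0 + 0)) :: -b-> q11, -c-> q12
  q9 = c.0 | (0 + 0 + 0 | 0) :: -c-> q13
  q10 = 0 | 0 | d.0 | (0 + 0 + (0 + 0)) :: -d-> q14
  q11 = c.(0 | 0) | 0 | (0 + 0 + (0 + 0)) :: -c-> q14
  q12 = 0 | 0 | 0 | b.(0 + 0 + (0 + 0)) :: -b-> q14
  q13 = 0 | (0 + 0 + 0 | 0) :: ∅
  q14 = 0 | 0 | 0 | (0 + 0 + (0 + 0)) :: ∅
Run σ = ⟨cd⟩ on P: start {p0}
  after c @ step 1: {p2}
  after d @ step 2: {p7}
  P completes σ.
Run σ = ⟨cd⟩ on Q: start {q0}
  after c @ step 1: {q3}
  after d @ step 2: ∅ (Q stuck)

NO — witness ⟨cd⟩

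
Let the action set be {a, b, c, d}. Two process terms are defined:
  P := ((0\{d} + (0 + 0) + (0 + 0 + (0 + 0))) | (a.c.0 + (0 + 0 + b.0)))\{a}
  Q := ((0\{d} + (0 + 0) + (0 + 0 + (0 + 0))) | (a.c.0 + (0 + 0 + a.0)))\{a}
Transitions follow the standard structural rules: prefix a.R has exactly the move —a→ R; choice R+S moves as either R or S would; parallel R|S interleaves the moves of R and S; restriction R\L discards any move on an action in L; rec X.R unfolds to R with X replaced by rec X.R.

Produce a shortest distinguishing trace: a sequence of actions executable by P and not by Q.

b

LTS(P): 2 reachable states
  m0 = ((0\{d} + (0 + 0) + (0 + 0 + (0 + 0))) | (a.c.0 + (0 + 0 + b.0)))\{a} | —b→ m1
  m1 = ((0\{d} + (0 + 0) + (0 + 0 + (0 + 0))) | 0)\{a} | stopped
LTS(Q): 1 reachable states
  n0 = ((0\{d} + (0 + 0) + (0 + 0 + (0 + 0))) | (a.c.0 + (0 + 0 + a.0)))\{a} | stopped
Trace ⟨b⟩ through P, begin at {m0}:
  after b @ step 1: {m1}
  — P admits the full trace.
Trace ⟨b⟩ through Q, begin at {n0}:
  after b @ step 1: ∅ (Q stuck)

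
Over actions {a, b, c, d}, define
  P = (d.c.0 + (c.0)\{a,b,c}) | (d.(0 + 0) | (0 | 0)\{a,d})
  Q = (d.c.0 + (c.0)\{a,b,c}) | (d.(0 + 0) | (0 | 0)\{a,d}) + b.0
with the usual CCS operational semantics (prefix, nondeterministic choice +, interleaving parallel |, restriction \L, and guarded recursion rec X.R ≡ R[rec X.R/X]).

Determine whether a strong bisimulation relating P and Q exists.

P's transition system — 6 states:
  p0 = (d.c.0 + (c.0)\{a,b,c}) | (d.(0 + 0) | (0 | 0)\{a,d}) has moves =d=> p1, =d=> p2
  p1 = (d.c.0 + (c.0)\{a,b,c}) | ((0 + 0) | (0 | 0)\{a,d}) has moves =d=> p3
  p2 = c.0 | (d.(0 + 0) | (0 | 0)\{a,d}) has moves =c=> p4, =d=> p3
  p3 = c.0 | ((0 + 0) | (0 | 0)\{a,d}) has moves =c=> p5
  p4 = 0 | (d.(0 + 0) | (0 | 0)\{a,d}) has moves =d=> p5
  p5 = 0 | ((0 + 0) | (0 | 0)\{a,d}) has moves stopped
Q's transition system — 7 states:
  q0 = (d.c.0 + (c.0)\{a,b,c}) | (d.(0 + 0) | (0 | 0)\{a,d}) + b.0 has moves =b=> q1, =d=> q2, =d=> q3
  q1 = 0 has moves stopped
  q2 = (d.c.0 + (c.0)\{a,b,c}) | ((0 + 0) | (0 | 0)\{a,d}) has moves =d=> q4
  q3 = c.0 | (d.(0 + 0) | (0 | 0)\{a,d}) has moves =c=> q5, =d=> q4
  q4 = c.0 | ((0 + 0) | (0 | 0)\{a,d}) has moves =c=> q6
  q5 = 0 | (d.(0 + 0) | (0 | 0)\{a,d}) has moves =d=> q6
  q6 = 0 | ((0 + 0) | (0 | 0)\{a,d}) has moves stopped
Partition-refinement fixed point:
  B0 = {p0}
  B1 = {p2, q3}
  B2 = {p3, q4}
  B3 = {p5, q1, q6}
  B4 = {p4, q5}
  B5 = {p1, q2}
  B6 = {q0}
p0 ∈ B0, q0 ∈ B6 → different blocks

not bisimilar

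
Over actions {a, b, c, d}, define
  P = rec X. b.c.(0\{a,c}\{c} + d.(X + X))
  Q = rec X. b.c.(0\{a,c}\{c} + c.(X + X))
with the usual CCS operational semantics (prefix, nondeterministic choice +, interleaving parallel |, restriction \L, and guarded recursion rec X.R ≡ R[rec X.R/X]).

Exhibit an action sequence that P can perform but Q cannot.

P's transition system — 4 states:
  m0 = rec X. b.c.(0\{a,c}\{c} + d.(X + X)) :: --b--▸ m1
  m1 = c.(0\{a,c}\{c} + d.((rec X. b.c.(0\{a,c}\{c} + d.(X + X))) + (rec X. b.c.(0\{a,c}\{c} + d.(X + X))))) :: --c--▸ m2
  m2 = 0\{a,c}\{c} + d.((rec X. b.c.(0\{a,c}\{c} + d.(X + X))) + (rec X. b.c.(0\{a,c}\{c} + d.(X + X)))) :: --d--▸ m3
  m3 = (rec X. b.c.(0\{a,c}\{c} + d.(X + X))) + (rec X. b.c.(0\{a,c}\{c} + d.(X + X))) :: --b--▸ m1
Q's transition system — 4 states:
  n0 = rec X. b.c.(0\{a,c}\{c} + c.(X + X)) :: --b--▸ n1
  n1 = c.(0\{a,c}\{c} + c.((rec X. b.c.(0\{a,c}\{c} + c.(X + X))) + (rec X. b.c.(0\{a,c}\{c} + c.(X + X))))) :: --c--▸ n2
  n2 = 0\{a,c}\{c} + c.((rec X. b.c.(0\{a,c}\{c} + c.(X + X))) + (rec X. b.c.(0\{a,c}\{c} + c.(X + X)))) :: --c--▸ n3
  n3 = (rec X. b.c.(0\{a,c}\{c} + c.(X + X))) + (rec X. b.c.(0\{a,c}\{c} + c.(X + X))) :: --b--▸ n1
Run σ = ⟨bcd⟩ on P: start {m0}
  [1] b ⇒ {m1}
  [2] c ⇒ {m2}
  [3] d ⇒ {m3}
  P completes σ.
Run σ = ⟨bcd⟩ on Q: start {n0}
  [1] b ⇒ {n1}
  [2] c ⇒ {n2}
  [3] d ⇒ ∅  — Q cannot continue

bcd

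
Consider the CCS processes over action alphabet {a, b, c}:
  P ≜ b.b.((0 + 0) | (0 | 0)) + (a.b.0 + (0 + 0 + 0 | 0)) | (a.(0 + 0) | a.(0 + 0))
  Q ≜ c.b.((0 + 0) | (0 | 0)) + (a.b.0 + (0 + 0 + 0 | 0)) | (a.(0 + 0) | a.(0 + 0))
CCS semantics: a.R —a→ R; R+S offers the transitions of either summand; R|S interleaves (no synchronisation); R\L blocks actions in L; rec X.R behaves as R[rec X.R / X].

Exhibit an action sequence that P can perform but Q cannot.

b

P's transition system — 14 states:
  m0 = b.b.((0 + 0) | (0 | 0)) + (a.b.0 + (0 + 0 + 0 | 0)) | (a.(0 + 0) | a.(0 + 0)) → --a--▸ m1, --a--▸ m2, --a--▸ m3, --b--▸ m4
  m1 = (a.b.0 + (0 + 0 + 0 | 0)) | ((0 + 0) | a.(0 + 0)) → --a--▸ m5, --a--▸ m6
  m2 = (a.b.0 + (0 + 0 + 0 | 0)) | (a.(0 + 0) | (0 + 0)) → --a--▸ m5, --a--▸ m7
  m3 = b.0 | (a.(0 + 0) | a.(0 + 0)) → --a--▸ m6, --a--▸ m7, --b--▸ m8
  m4 = b.((0 + 0) | (0 | 0)) → --b--▸ m9
  m5 = (a.b.0 + (0 + 0 + 0 | 0)) | ((0 + 0) | (0 + 0)) → --a--▸ m10
  m6 = b.0 | ((0 + 0) | a.(0 + 0)) → --a--▸ m10, --b--▸ m11
  m7 = b.0 | (a.(0 + 0) | (0 + 0)) → --a--▸ m10, --b--▸ m12
  m8 = 0 | (a.(0 + 0) | a.(0 + 0)) → --a--▸ m11, --a--▸ m12
  m9 = (0 + 0) | (0 | 0) → stopped
  m10 = b.0 | ((0 + 0) | (0 + 0)) → --b--▸ m13
  m11 = 0 | ((0 + 0) | a.(0 + 0)) → --a--▸ m13
  m12 = 0 | (a.(0 + 0) | (0 + 0)) → --a--▸ m13
  m13 = 0 | ((0 + 0) | (0 + 0)) → stopped
Q's transition system — 14 states:
  n0 = c.b.((0 + 0) | (0 | 0)) + (a.b.0 + (0 + 0 + 0 | 0)) | (a.(0 + 0) | a.(0 + 0)) → --a--▸ n1, --a--▸ n2, --a--▸ n3, --c--▸ n4
  n1 = (a.b.0 + (0 + 0 + 0 | 0)) | ((0 + 0) | a.(0 + 0)) → --a--▸ n5, --a--▸ n6
  n2 = (a.b.0 + (0 + 0 + 0 | 0)) | (a.(0 + 0) | (0 + 0)) → --a--▸ n5, --a--▸ n7
  n3 = b.0 | (a.(0 + 0) | a.(0 + 0)) → --a--▸ n6, --a--▸ n7, --b--▸ n8
  n4 = b.((0 + 0) | (0 | 0)) → --b--▸ n9
  n5 = (a.b.0 + (0 + 0 + 0 | 0)) | ((0 + 0) | (0 + 0)) → --a--▸ n10
  n6 = b.0 | ((0 + 0) | a.(0 + 0)) → --a--▸ n10, --b--▸ n11
  n7 = b.0 | (a.(0 + 0) | (0 + 0)) → --a--▸ n10, --b--▸ n12
  n8 = 0 | (a.(0 + 0) | a.(0 + 0)) → --a--▸ n11, --a--▸ n12
  n9 = (0 + 0) | (0 | 0) → stopped
  n10 = b.0 | ((0 + 0) | (0 + 0)) → --b--▸ n13
  n11 = 0 | ((0 + 0) | a.(0 + 0)) → --a--▸ n13
  n12 = 0 | (a.(0 + 0) | (0 + 0)) → --a--▸ n13
  n13 = 0 | ((0 + 0) | (0 + 0)) → stopped
Trace ⟨b⟩ through P, begin at {m0}:
  [1] b ⇒ {m4}
  ✓ P
Trace ⟨b⟩ through Q, begin at {n0}:
  [1] b ⇒ no successor for Q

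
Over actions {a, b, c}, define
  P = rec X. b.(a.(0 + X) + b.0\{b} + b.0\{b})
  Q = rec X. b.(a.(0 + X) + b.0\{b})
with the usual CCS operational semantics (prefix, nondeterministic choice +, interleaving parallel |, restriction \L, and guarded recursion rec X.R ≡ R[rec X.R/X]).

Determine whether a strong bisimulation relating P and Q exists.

P's transition system — 4 states:
  u0 = rec X. b.(a.(0 + X) + b.0\{b} + b.0\{b}) ⊢ —b→ u1
  u1 = a.(0 + (rec X. b.(a.(0 + X) + b.0\{b} + b.0\{b}))) + b.0\{b} + b.0\{b} ⊢ —a→ u2, —b→ u3
  u2 = 0 + (rec X. b.(a.(0 + X) + b.0\{b} + b.0\{b})) ⊢ —b→ u1
  u3 = 0\{b} ⊢ ·
Q's transition system — 4 states:
  v0 = rec X. b.(a.(0 + X) + b.0\{b}) ⊢ —b→ v1
  v1 = a.(0 + (rec X. b.(a.(0 + X) + b.0\{b}))) + b.0\{b} ⊢ —a→ v2, —b→ v3
  v2 = 0 + (rec X. b.(a.(0 + X) + b.0\{b})) ⊢ —b→ v1
  v3 = 0\{b} ⊢ ·
Coarsest stable partition (strong bisimilarity classes):
  B0 = {u0, u2, v0, v2}
  B1 = {u1, v1}
  B2 = {u3, v3}
u0 ∈ B0, v0 ∈ B0 → same block

bisimilar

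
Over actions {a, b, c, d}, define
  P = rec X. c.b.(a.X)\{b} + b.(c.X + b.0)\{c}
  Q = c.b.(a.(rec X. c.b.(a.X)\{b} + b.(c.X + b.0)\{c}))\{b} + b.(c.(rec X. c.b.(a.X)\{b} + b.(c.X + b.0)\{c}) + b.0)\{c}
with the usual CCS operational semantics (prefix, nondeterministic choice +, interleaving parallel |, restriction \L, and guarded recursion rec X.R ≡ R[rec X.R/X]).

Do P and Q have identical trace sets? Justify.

trace-equivalent

Reachable graph of P (7 states):
  m0 = rec X. c.b.(a.X)\{b} + b.(c.X + b.0)\{c} :: ··b··> m1, ··c··> m2
  m1 = (c.(rec X. c.b.(a.X)\{b} + b.(c.X + b.0)\{c}) + b.0)\{c} :: ··b··> m3
  m2 = b.(a.(rec X. c.b.(a.X)\{b} + b.(c.X + b.0)\{c}))\{b} :: ··b··> m4
  m3 = 0\{c} :: ∅
  m4 = (a.(rec X. c.b.(a.X)\{b} + b.(c.X + b.0)\{c}))\{b} :: ··a··> m5
  m5 = (rec X. c.b.(a.X)\{b} + b.(c.X + b.0)\{c})\{b} :: ··c··> m6
  m6 = (b.(a.(rec X. c.b.(a.X)\{b} + b.(c.X + b.0)\{c}))\{b})\{b} :: ∅
Reachable graph of Q (7 states):
  n0 = c.b.(a.(rec X. c.b.(a.X)\{b} + b.(c.X + b.0)\{c}))\{b} + b.(c.(rec X. c.b.(a.X)\{b} + b.(c.X + b.0)\{c}) + b.0)\{c} :: ··b··> n1, ··c··> n2
  n1 = (c.(rec X. c.b.(a.X)\{b} + b.(c.X + b.0)\{c}) + b.0)\{c} :: ··b··> n3
  n2 = b.(a.(rec X. c.b.(a.X)\{b} + b.(c.X + b.0)\{c}))\{b} :: ··b··> n4
  n3 = 0\{c} :: ∅
  n4 = (a.(rec X. c.b.(a.X)\{b} + b.(c.X + b.0)\{c}))\{b} :: ··a··> n5
  n5 = (rec X. c.b.(a.X)\{b} + b.(c.X + b.0)\{c})\{b} :: ··c··> n6
  n6 = (b.(a.(rec X. c.b.(a.X)\{b} + b.(c.X + b.0)\{c}))\{b})\{b} :: ∅
Bisimilarity quotient blocks:
  B0 = {m0, n0}
  B1 = {m1, n1}
  B2 = {m3, m6, n3, n6}
  B3 = {m2, n2}
  B4 = {m4, n4}
  B5 = {m5, n5}
m0 ∈ B0, n0 ∈ B0 → same block
Bisimilar ⇒ trace-equivalent.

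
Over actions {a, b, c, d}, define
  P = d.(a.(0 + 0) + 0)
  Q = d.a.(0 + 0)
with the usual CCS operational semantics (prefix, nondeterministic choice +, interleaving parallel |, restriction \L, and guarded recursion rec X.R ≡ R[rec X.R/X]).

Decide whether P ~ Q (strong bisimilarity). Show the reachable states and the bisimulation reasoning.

P ~ Q

LTS(P): 3 reachable states
  p0 = d.(a.(0 + 0) + 0) ⊢ —d→ p1
  p1 = a.(0 + 0) + 0 ⊢ —a→ p2
  p2 = 0 + 0 ⊢ stopped
LTS(Q): 3 reachable states
  q0 = d.a.(0 + 0) ⊢ —d→ q1
  q1 = a.(0 + 0) ⊢ —a→ q2
  q2 = 0 + 0 ⊢ stopped
Bisimilarity quotient blocks:
  B0 = {p0, q0}
  B1 = {p1, q1}
  B2 = {p2, q2}
p0 ∈ B0, q0 ∈ B0 → same block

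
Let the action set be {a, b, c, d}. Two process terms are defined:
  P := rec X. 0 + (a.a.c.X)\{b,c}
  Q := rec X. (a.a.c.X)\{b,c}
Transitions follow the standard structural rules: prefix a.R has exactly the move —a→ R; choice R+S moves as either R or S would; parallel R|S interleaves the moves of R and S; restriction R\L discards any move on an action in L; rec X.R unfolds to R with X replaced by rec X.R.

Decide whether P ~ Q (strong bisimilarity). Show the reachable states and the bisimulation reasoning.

P ~ Q

P's transition system — 3 states:
  u0 = rec X. 0 + (a.a.c.X)\{b,c} ⊢ =a=> u1
  u1 = (a.c.(rec X. 0 + (a.a.c.X)\{b,c}))\{b,c} ⊢ =a=> u2
  u2 = (c.(rec X. 0 + (a.a.c.X)\{b,c}))\{b,c} ⊢ stopped
Q's transition system — 3 states:
  v0 = rec X. (a.a.c.X)\{b,c} ⊢ =a=> v1
  v1 = (a.c.(rec X. (a.a.c.X)\{b,c}))\{b,c} ⊢ =a=> v2
  v2 = (c.(rec X. (a.a.c.X)\{b,c}))\{b,c} ⊢ stopped
Partition-refinement fixed point:
  B0 = {u0, v0}
  B1 = {u1, v1}
  B2 = {u2, v2}
u0 ∈ B0, v0 ∈ B0 → same block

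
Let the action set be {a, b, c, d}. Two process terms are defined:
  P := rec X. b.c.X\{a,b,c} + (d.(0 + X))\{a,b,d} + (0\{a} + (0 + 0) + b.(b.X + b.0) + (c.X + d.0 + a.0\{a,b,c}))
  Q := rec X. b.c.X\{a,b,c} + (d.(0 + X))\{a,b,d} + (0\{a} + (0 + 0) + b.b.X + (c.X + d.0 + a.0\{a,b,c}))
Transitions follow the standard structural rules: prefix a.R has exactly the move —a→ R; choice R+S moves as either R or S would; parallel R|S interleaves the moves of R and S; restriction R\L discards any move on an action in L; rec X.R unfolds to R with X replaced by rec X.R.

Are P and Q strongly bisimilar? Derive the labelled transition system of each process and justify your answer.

not bisimilar

P's transition system — 6 states:
  u0 = rec X. b.c.X\{a,b,c} + (d.(0 + X))\{a,b,d} + (0\{a} + (0 + 0) + b.(b.X + b.0) + (c.X + d.0 + a.0\{a,b,c})) has moves ··a··> u1, ··b··> u2, ··b··> u3, ··c··> u0, ··d··> u4
  u1 = 0\{a,b,c} has moves ·
  u2 = b.(rec X. b.c.X\{a,b,c} + (d.(0 + X))\{a,b,d} + (0\{a} + (0 + 0) + b.(b.X + b.0) + (c.X + d.0 + a.0\{a,b,c}))) + b.0 has moves ··b··> u0, ··b··> u4
  u3 = c.(rec X. b.c.X\{a,b,c} + (d.(0 + X))\{a,b,d} + (0\{a} + (0 + 0) + b.(b.X + b.0) + (c.X + d.0 + a.0\{a,b,c})))\{a,b,c} has moves ··c··> u5
  u4 = 0 has moves ·
  u5 = (rec X. b.c.X\{a,b,c} + (d.(0 + X))\{a,b,d} + (0\{a} + (0 + 0) + b.(b.X + b.0) + (c.X + d.0 + a.0\{a,b,c})))\{a,b,c} has moves ··d··> u1
Q's transition system — 6 states:
  v0 = rec X. b.c.X\{a,b,c} + (d.(0 + X))\{a,b,d} + (0\{a} + (0 + 0) + b.b.X + (c.X + d.0 + a.0\{a,b,c})) has moves ··a··> v1, ··b··> v2, ··b··> v3, ··c··> v0, ··d··> v4
  v1 = 0\{a,b,c} has moves ·
  v2 = b.(rec X. b.c.X\{a,b,c} + (d.(0 + X))\{a,b,d} + (0\{a} + (0 + 0) + b.b.X + (c.X + d.0 + a.0\{a,b,c}))) has moves ··b··> v0
  v3 = c.(rec X. b.c.X\{a,b,c} + (d.(0 + X))\{a,b,d} + (0\{a} + (0 + 0) + b.b.X + (c.X + d.0 + a.0\{a,b,c})))\{a,b,c} has moves ··c··> v5
  v4 = 0 has moves ·
  v5 = (rec X. b.c.X\{a,b,c} + (d.(0 + X))\{a,b,d} + (0\{a} + (0 + 0) + b.b.X + (c.X + d.0 + a.0\{a,b,c})))\{a,b,c} has moves ··d··> v1
Bisimilarity quotient blocks:
  B0 = {u0}
  B1 = {u3, v3}
  B2 = {u5, v5}
  B3 = {u1, u4, v1, v4}
  B4 = {u2}
  B5 = {v0}
  B6 = {v2}
u0 ∈ B0, v0 ∈ B5 → different blocks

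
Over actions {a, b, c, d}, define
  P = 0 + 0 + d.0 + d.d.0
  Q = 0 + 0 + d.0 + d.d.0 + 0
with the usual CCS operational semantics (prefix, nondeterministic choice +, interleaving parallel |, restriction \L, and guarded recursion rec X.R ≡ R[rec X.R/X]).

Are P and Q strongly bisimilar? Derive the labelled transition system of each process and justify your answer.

P's transition system — 3 states:
  u0 = 0 + 0 + d.0 + d.d.0 → -d-> u1, -d-> u2
  u1 = 0 → deadlocked
  u2 = d.0 → -d-> u1
Q's transition system — 3 states:
  v0 = 0 + 0 + d.0 + d.d.0 + 0 → -d-> v1, -d-> v2
  v1 = 0 → deadlocked
  v2 = d.0 → -d-> v1
Partition-refinement fixed point:
  B0 = {u0, v0}
  B1 = {u2, v2}
  B2 = {u1, v1}
u0 ∈ B0, v0 ∈ B0 → same block

bisimilar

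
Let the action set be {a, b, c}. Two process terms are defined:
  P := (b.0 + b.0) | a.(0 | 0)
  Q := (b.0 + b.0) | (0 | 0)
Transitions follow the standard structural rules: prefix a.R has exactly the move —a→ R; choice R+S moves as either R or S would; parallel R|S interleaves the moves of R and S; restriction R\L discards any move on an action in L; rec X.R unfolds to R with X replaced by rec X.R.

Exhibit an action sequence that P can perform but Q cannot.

a

Reachable graph of P (4 states):
  p0 = (b.0 + b.0) | a.(0 | 0) → —a→ p1, —b→ p2
  p1 = (b.0 + b.0) | (0 | 0) → —b→ p3
  p2 = 0 | a.(0 | 0) → —a→ p3
  p3 = 0 | (0 | 0) → ∅
Reachable graph of Q (2 states):
  q0 = (b.0 + b.0) | (0 | 0) → —b→ q1
  q1 = 0 | (0 | 0) → ∅
Trace ⟨a⟩ through P, begin at {p0}:
  after a @ step 1: {p1}
  P completes σ.
Trace ⟨a⟩ through Q, begin at {q0}:
  after a @ step 1: no successor for Q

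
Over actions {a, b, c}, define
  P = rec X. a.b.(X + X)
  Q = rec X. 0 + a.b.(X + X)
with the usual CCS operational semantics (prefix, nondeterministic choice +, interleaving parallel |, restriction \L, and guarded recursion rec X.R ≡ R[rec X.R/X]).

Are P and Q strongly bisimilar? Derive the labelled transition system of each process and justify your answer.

P ~ Q

P's transition system — 3 states:
  u0 = rec X. a.b.(X + X) has moves -a-> u1
  u1 = b.((rec X. a.b.(X + X)) + (rec X. a.b.(X + X))) has moves -b-> u2
  u2 = (rec X. a.b.(X + X)) + (rec X. a.b.(X + X)) has moves -a-> u1
Q's transition system — 3 states:
  v0 = rec X. 0 + a.b.(X + X) has moves -a-> v1
  v1 = b.((rec X. 0 + a.b.(X + X)) + (rec X. 0 + a.b.(X + X))) has moves -b-> v2
  v2 = (rec X. 0 + a.b.(X + X)) + (rec X. 0 + a.b.(X + X)) has moves -a-> v1
Partition-refinement fixed point:
  B0 = {u0, u2, v0, v2}
  B1 = {u1, v1}
u0 ∈ B0, v0 ∈ B0 → same block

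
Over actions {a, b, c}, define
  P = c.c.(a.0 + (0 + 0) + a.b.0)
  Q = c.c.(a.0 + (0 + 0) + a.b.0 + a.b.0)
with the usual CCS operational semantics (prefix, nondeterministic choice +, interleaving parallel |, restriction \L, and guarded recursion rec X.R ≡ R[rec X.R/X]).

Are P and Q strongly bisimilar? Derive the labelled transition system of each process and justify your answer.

P ~ Q

LTS(P): 5 reachable states
  s0 = c.c.(a.0 + (0 + 0) + a.b.0) :: --c--▸ s1
  s1 = c.(a.0 + (0 + 0) + a.b.0) :: --c--▸ s2
  s2 = a.0 + (0 + 0) + a.b.0 :: --a--▸ s3, --a--▸ s4
  s3 = 0 :: ·
  s4 = b.0 :: --b--▸ s3
LTS(Q): 5 reachable states
  t0 = c.c.(a.0 + (0 + 0) + a.b.0 + a.b.0) :: --c--▸ t1
  t1 = c.(a.0 + (0 + 0) + a.b.0 + a.b.0) :: --c--▸ t2
  t2 = a.0 + (0 + 0) + a.b.0 + a.b.0 :: --a--▸ t3, --a--▸ t4
  t3 = 0 :: ·
  t4 = b.0 :: --b--▸ t3
Bisimilarity quotient blocks:
  B0 = {s0, t0}
  B1 = {s1, t1}
  B2 = {s2, t2}
  B3 = {s3, t3}
  B4 = {s4, t4}
s0 ∈ B0, t0 ∈ B0 → same block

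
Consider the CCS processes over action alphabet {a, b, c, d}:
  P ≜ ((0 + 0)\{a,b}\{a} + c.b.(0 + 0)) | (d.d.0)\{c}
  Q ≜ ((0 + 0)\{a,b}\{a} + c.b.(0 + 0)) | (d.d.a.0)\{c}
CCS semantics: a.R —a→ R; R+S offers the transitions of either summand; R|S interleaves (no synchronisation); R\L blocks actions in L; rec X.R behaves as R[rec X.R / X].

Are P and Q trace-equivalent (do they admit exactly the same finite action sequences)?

trace-distinct — witness ⟨dda⟩

Reachable graph of P (9 states):
  s0 = ((0 + 0)\{a,b}\{a} + c.b.(0 + 0)) | (d.d.0)\{c} has moves --c--▸ s1, --d--▸ s2
  s1 = b.(0 + 0) | (d.d.0)\{c} has moves --b--▸ s3, --d--▸ s4
  s2 = ((0 + 0)\{a,b}\{a} + c.b.(0 + 0)) | (d.0)\{c} has moves --c--▸ s4, --d--▸ s5
  s3 = (0 + 0) | (d.d.0)\{c} has moves --d--▸ s6
  s4 = b.(0 + 0) | (d.0)\{c} has moves --b--▸ s6, --d--▸ s7
  s5 = ((0 + 0)\{a,b}\{a} + c.b.(0 + 0)) | 0\{c} has moves --c--▸ s7
  s6 = (0 + 0) | (d.0)\{c} has moves --d--▸ s8
  s7 = b.(0 + 0) | 0\{c} has moves --b--▸ s8
  s8 = (0 + 0) | 0\{c} has moves stopped
Reachable graph of Q (12 states):
  t0 = ((0 + 0)\{a,b}\{a} + c.b.(0 + 0)) | (d.d.a.0)\{c} has moves --c--▸ t1, --d--▸ t2
  t1 = b.(0 + 0) | (d.d.a.0)\{c} has moves --b--▸ t3, --d--▸ t4
  t2 = ((0 + 0)\{a,b}\{a} + c.b.(0 + 0)) | (d.a.0)\{c} has moves --c--▸ t4, --d--▸ t5
  t3 = (0 + 0) | (d.d.a.0)\{c} has moves --d--▸ t6
  t4 = b.(0 + 0) | (d.a.0)\{c} has moves --b--▸ t6, --d--▸ t7
  t5 = ((0 + 0)\{a,b}\{a} + c.b.(0 + 0)) | (a.0)\{c} has moves --a--▸ t8, --c--▸ t7
  t6 = (0 + 0) | (d.a.0)\{c} has moves --d--▸ t9
  t7 = b.(0 + 0) | (a.0)\{c} has moves --a--▸ t10, --b--▸ t9
  t8 = ((0 + 0)\{a,b}\{a} + c.b.(0 + 0)) | 0\{c} has moves --c--▸ t10
  t9 = (0 + 0) | (a.0)\{c} has moves --a--▸ t11
  t10 = b.(0 + 0) | 0\{c} has moves --b--▸ t11
  t11 = (0 + 0) | 0\{c} has moves stopped
Run σ = ⟨dda⟩ on Q: start {t0}
  after d @ step 1: {t2}
  after d @ step 2: {t5}
  after a @ step 3: {t8}
  — Q admits the full trace.
Run σ = ⟨dda⟩ on P: start {s0}
  after d @ step 1: {s2}
  after d @ step 2: {s5}
  after a @ step 3: ∅  — P cannot continue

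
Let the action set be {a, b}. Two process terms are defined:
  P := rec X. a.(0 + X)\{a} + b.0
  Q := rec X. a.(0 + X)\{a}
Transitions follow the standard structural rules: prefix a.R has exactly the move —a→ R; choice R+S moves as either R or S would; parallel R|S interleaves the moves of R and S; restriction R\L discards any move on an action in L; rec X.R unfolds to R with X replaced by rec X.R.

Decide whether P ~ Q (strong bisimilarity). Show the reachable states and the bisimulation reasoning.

not bisimilar

Reachable graph of P (4 states):
  u0 = rec X. a.(0 + X)\{a} + b.0 ⊢ =a=> u1, =b=> u2
  u1 = (0 + (rec X. a.(0 + X)\{a} + b.0))\{a} ⊢ =b=> u3
  u2 = 0 ⊢ (no moves)
  u3 = 0\{a} ⊢ (no moves)
Reachable graph of Q (2 states):
  v0 = rec X. a.(0 + X)\{a} ⊢ =a=> v1
  v1 = (0 + (rec X. a.(0 + X)\{a}))\{a} ⊢ (no moves)
Coarsest stable partition (strong bisimilarity classes):
  B0 = {u0}
  B1 = {u1}
  B2 = {u2, u3, v1}
  B3 = {v0}
u0 ∈ B0, v0 ∈ B3 → different blocks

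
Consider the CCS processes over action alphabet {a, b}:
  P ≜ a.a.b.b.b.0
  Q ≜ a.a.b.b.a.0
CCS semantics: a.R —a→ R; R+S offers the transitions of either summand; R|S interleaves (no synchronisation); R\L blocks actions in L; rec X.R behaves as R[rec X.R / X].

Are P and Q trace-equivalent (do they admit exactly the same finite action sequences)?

Reachable graph of P (6 states):
  p0 = a.a.b.b.b.0 ⊢ --a--▸ p1
  p1 = a.b.b.b.0 ⊢ --a--▸ p2
  p2 = b.b.b.0 ⊢ --b--▸ p3
  p3 = b.b.0 ⊢ --b--▸ p4
  p4 = b.0 ⊢ --b--▸ p5
  p5 = 0 ⊢ stopped
Reachable graph of Q (6 states):
  q0 = a.a.b.b.a.0 ⊢ --a--▸ q1
  q1 = a.b.b.a.0 ⊢ --a--▸ q2
  q2 = b.b.a.0 ⊢ --b--▸ q3
  q3 = b.a.0 ⊢ --b--▸ q4
  q4 = a.0 ⊢ --a--▸ q5
  q5 = 0 ⊢ stopped
Trace ⟨aabbb⟩ through P, begin at {p0}:
  after a @ step 1: {p1}
  after a @ step 2: {p2}
  after b @ step 3: {p3}
  after b @ step 4: {p4}
  after b @ step 5: {p5}
  ✓ P
Trace ⟨aabbb⟩ through Q, begin at {q0}:
  after a @ step 1: {q1}
  after a @ step 2: {q2}
  after b @ step 3: {q3}
  after b @ step 4: {q4}
  after b @ step 5: no successor for Q

NO — witness ⟨aabbb⟩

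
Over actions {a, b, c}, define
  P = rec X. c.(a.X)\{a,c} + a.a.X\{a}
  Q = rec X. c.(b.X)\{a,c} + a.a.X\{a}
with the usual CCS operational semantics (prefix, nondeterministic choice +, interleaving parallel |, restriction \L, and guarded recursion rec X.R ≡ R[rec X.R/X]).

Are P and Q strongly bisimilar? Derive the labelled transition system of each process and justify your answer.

LTS(P): 5 reachable states
  s0 = rec X. c.(a.X)\{a,c} + a.a.X\{a} :: --a--▸ s1, --c--▸ s2
  s1 = a.(rec X. c.(a.X)\{a,c} + a.a.X\{a})\{a} :: --a--▸ s3
  s2 = (a.(rec X. c.(a.X)\{a,c} + a.a.X\{a}))\{a,c} :: (no moves)
  s3 = (rec X. c.(a.X)\{a,c} + a.a.X\{a})\{a} :: --c--▸ s4
  s4 = (a.(rec X. c.(a.X)\{a,c} + a.a.X\{a}))\{a,c}\{a} :: (no moves)
LTS(Q): 7 reachable states
  t0 = rec X. c.(b.X)\{a,c} + a.a.X\{a} :: --a--▸ t1, --c--▸ t2
  t1 = a.(rec X. c.(b.X)\{a,c} + a.a.X\{a})\{a} :: --a--▸ t3
  t2 = (b.(rec X. c.(b.X)\{a,c} + a.a.X\{a}))\{a,c} :: --b--▸ t4
  t3 = (rec X. c.(b.X)\{a,c} + a.a.X\{a})\{a} :: --c--▸ t5
  t4 = (rec X. c.(b.X)\{a,c} + a.a.X\{a})\{a,c} :: (no moves)
  t5 = (b.(rec X. c.(b.X)\{a,c} + a.a.X\{a}))\{a,c}\{a} :: --b--▸ t6
  t6 = (rec X. c.(b.X)\{a,c} + a.a.X\{a})\{a,c}\{a} :: (no moves)
Partition-refinement fixed point:
  B0 = {s0}
  B1 = {s2, s4, t4, t6}
  B2 = {s1}
  B3 = {s3}
  B4 = {t0}
  B5 = {t1}
  B6 = {t3}
  B7 = {t2, t5}
s0 ∈ B0, t0 ∈ B4 → different blocks

NO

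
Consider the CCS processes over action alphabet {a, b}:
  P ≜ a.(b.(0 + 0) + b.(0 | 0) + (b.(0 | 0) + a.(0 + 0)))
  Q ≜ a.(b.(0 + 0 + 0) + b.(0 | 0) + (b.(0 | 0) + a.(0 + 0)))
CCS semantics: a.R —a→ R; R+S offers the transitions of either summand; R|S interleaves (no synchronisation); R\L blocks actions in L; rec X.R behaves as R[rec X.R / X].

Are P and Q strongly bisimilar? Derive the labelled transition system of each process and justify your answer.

YES

LTS(P): 4 reachable states
  m0 = a.(b.(0 + 0) + b.(0 | 0) + (b.(0 | 0) + a.(0 + 0))) ⊢ -a-> m1
  m1 = b.(0 + 0) + b.(0 | 0) + (b.(0 | 0) + a.(0 + 0)) ⊢ -a-> m2, -b-> m2, -b-> m3
  m2 = 0 + 0 ⊢ deadlocked
  m3 = 0 | 0 ⊢ deadlocked
LTS(Q): 5 reachable states
  n0 = a.(b.(0 + 0 + 0) + b.(0 | 0) + (b.(0 | 0) + a.(0 + 0))) ⊢ -a-> n1
  n1 = b.(0 + 0 + 0) + b.(0 | 0) + (b.(0 | 0) + a.(0 + 0)) ⊢ -a-> n2, -b-> n3, -b-> n4
  n2 = 0 + 0 ⊢ deadlocked
  n3 = 0 + 0 + 0 ⊢ deadlocked
  n4 = 0 | 0 ⊢ deadlocked
Partition-refinement fixed point:
  B0 = {m0, n0}
  B1 = {m1, n1}
  B2 = {m2, m3, n2, n3, n4}
m0 ∈ B0, n0 ∈ B0 → same block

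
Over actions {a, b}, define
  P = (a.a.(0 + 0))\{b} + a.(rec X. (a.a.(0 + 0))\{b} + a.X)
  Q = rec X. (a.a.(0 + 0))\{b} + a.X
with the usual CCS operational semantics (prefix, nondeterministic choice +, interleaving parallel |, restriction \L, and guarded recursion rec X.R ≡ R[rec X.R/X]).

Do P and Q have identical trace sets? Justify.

trace-equivalent

Reachable graph of P (4 states):
  m0 = (a.a.(0 + 0))\{b} + a.(rec X. (a.a.(0 + 0))\{b} + a.X) | —a→ m1, —a→ m2
  m1 = (a.(0 + 0))\{b} | —a→ m3
  m2 = rec X. (a.a.(0 + 0))\{b} + a.X | —a→ m1, —a→ m2
  m3 = (0 + 0)\{b} | stopped
Reachable graph of Q (3 states):
  n0 = rec X. (a.a.(0 + 0))\{b} + a.X | —a→ n0, —a→ n1
  n1 = (a.(0 + 0))\{b} | —a→ n2
  n2 = (0 + 0)\{b} | stopped
Coarsest stable partition (strong bisimilarity classes):
  B0 = {m0, m2, n0}
  B1 = {m1, n1}
  B2 = {m3, n2}
m0 ∈ B0, n0 ∈ B0 → same block
Bisimilar ⇒ trace-equivalent.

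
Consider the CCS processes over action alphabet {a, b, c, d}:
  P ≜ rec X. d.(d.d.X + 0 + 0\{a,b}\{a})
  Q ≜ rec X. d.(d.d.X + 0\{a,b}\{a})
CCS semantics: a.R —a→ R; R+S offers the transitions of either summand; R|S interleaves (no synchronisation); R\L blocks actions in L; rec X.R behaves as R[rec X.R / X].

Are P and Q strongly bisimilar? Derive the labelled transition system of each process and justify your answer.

Reachable graph of P (3 states):
  m0 = rec X. d.(d.d.X + 0 + 0\{a,b}\{a}) :: ··d··> m1
  m1 = d.d.(rec X. d.(d.d.X + 0 + 0\{a,b}\{a})) + 0 + 0\{a,b}\{a} :: ··d··> m2
  m2 = d.(rec X. d.(d.d.X + 0 + 0\{a,b}\{a})) :: ··d··> m0
Reachable graph of Q (3 states):
  n0 = rec X. d.(d.d.X + 0\{a,b}\{a}) :: ··d··> n1
  n1 = d.d.(rec X. d.(d.d.X + 0\{a,b}\{a})) + 0\{a,b}\{a} :: ··d··> n2
  n2 = d.(rec X. d.(d.d.X + 0\{a,b}\{a})) :: ··d··> n0
Partition-refinement fixed point:
  B0 = {m0, m1, m2, n0, n1, n2}
m0 ∈ B0, n0 ∈ B0 → same block

bisimilar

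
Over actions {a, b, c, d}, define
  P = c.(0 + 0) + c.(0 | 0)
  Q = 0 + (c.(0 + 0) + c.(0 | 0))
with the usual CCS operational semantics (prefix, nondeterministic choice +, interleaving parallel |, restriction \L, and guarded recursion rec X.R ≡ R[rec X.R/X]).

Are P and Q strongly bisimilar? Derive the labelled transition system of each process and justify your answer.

P's transition system — 3 states:
  m0 = c.(0 + 0) + c.(0 | 0) → ··c··> m1, ··c··> m2
  m1 = 0 + 0 → (no moves)
  m2 = 0 | 0 → (no moves)
Q's transition system — 3 states:
  n0 = 0 + (c.(0 + 0) + c.(0 | 0)) → ··c··> n1, ··c··> n2
  n1 = 0 + 0 → (no moves)
  n2 = 0 | 0 → (no moves)
Coarsest stable partition (strong bisimilarity classes):
  B0 = {m0, n0}
  B1 = {m1, m2, n1, n2}
m0 ∈ B0, n0 ∈ B0 → same block

YES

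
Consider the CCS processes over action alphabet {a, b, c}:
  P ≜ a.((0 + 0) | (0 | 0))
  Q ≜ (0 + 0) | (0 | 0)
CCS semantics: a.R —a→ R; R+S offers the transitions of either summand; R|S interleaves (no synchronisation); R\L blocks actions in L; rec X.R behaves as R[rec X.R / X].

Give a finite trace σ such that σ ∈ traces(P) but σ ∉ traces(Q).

a

P's transition system — 2 states:
  p0 = a.((0 + 0) | (0 | 0)) ⊢ =a=> p1
  p1 = (0 + 0) | (0 | 0) ⊢ (no moves)
Q's transition system — 1 states:
  q0 = (0 + 0) | (0 | 0) ⊢ (no moves)
Run σ = ⟨a⟩ on P: start {p0}
  step 1 (a): {p1}
  — P admits the full trace.
Run σ = ⟨a⟩ on Q: start {q0}
  step 1 (a): ∅ (Q stuck)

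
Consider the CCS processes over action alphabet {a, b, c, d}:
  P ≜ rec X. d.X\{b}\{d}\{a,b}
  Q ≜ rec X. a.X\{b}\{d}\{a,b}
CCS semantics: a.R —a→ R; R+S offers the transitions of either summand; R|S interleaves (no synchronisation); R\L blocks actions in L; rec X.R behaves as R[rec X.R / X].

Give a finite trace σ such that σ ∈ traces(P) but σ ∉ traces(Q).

LTS(P): 2 reachable states
  s0 = rec X. d.X\{b}\{d}\{a,b} → --d--▸ s1
  s1 = (rec X. d.X\{b}\{d}\{a,b})\{b}\{d}\{a,b} → ·
LTS(Q): 2 reachable states
  t0 = rec X. a.X\{b}\{d}\{a,b} → --a--▸ t1
  t1 = (rec X. a.X\{b}\{d}\{a,b})\{b}\{d}\{a,b} → ·
Trace ⟨d⟩ through P, begin at {s0}:
  [1] d ⇒ {s1}
  ✓ P
Trace ⟨d⟩ through Q, begin at {t0}:
  [1] d ⇒ ∅ (Q stuck)

d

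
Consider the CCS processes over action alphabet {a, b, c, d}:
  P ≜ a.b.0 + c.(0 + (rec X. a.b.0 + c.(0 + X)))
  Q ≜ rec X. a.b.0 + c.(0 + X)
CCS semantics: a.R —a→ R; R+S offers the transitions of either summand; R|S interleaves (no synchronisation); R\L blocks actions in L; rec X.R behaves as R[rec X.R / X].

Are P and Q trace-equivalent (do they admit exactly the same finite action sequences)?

P's transition system — 4 states:
  m0 = a.b.0 + c.(0 + (rec X. a.b.0 + c.(0 + X))) ⊢ —a→ m1, —c→ m2
  m1 = b.0 ⊢ —b→ m3
  m2 = 0 + (rec X. a.b.0 + c.(0 + X)) ⊢ —a→ m1, —c→ m2
  m3 = 0 ⊢ (no moves)
Q's transition system — 4 states:
  n0 = rec X. a.b.0 + c.(0 + X) ⊢ —a→ n1, —c→ n2
  n1 = b.0 ⊢ —b→ n3
  n2 = 0 + (rec X. a.b.0 + c.(0 + X)) ⊢ —a→ n1, —c→ n2
  n3 = 0 ⊢ (no moves)
Partition-refinement fixed point:
  B0 = {m0, m2, n0, n2}
  B1 = {m1, n1}
  B2 = {m3, n3}
m0 ∈ B0, n0 ∈ B0 → same block
Bisimilar ⇒ trace-equivalent.

traces(P) = traces(Q)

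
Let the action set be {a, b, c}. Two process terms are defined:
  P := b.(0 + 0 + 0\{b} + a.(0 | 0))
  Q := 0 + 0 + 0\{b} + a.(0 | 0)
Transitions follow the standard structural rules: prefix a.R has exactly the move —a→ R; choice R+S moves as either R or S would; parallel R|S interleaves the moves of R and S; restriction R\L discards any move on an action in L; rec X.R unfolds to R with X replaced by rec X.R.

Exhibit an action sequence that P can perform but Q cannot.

b

Reachable graph of P (3 states):
  m0 = b.(0 + 0 + 0\{b} + a.(0 | 0)) → ··b··> m1
  m1 = 0 + 0 + 0\{b} + a.(0 | 0) → ··a··> m2
  m2 = 0 | 0 → (no moves)
Reachable graph of Q (2 states):
  n0 = 0 + 0 + 0\{b} + a.(0 | 0) → ··a··> n1
  n1 = 0 | 0 → (no moves)
Run σ = ⟨b⟩ on P: start {m0}
  step 1 (b): {m1}
  P completes σ.
Run σ = ⟨b⟩ on Q: start {n0}
  step 1 (b): ∅ (Q stuck)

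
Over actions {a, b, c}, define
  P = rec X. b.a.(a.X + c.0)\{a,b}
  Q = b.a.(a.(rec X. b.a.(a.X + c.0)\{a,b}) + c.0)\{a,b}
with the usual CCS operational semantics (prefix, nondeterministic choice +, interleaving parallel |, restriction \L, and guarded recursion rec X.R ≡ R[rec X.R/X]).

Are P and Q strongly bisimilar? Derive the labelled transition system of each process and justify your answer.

YES

LTS(P): 4 reachable states
  m0 = rec X. b.a.(a.X + c.0)\{a,b} → -b-> m1
  m1 = a.(a.(rec X. b.a.(a.X + c.0)\{a,b}) + c.0)\{a,b} → -a-> m2
  m2 = (a.(rec X. b.a.(a.X + c.0)\{a,b}) + c.0)\{a,b} → -c-> m3
  m3 = 0\{a,b} → ·
LTS(Q): 4 reachable states
  n0 = b.a.(a.(rec X. b.a.(a.X + c.0)\{a,b}) + c.0)\{a,b} → -b-> n1
  n1 = a.(a.(rec X. b.a.(a.X + c.0)\{a,b}) + c.0)\{a,b} → -a-> n2
  n2 = (a.(rec X. b.a.(a.X + c.0)\{a,b}) + c.0)\{a,b} → -c-> n3
  n3 = 0\{a,b} → ·
Partition-refinement fixed point:
  B0 = {m0, n0}
  B1 = {m1, n1}
  B2 = {m2, n2}
  B3 = {m3, n3}
m0 ∈ B0, n0 ∈ B0 → same block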